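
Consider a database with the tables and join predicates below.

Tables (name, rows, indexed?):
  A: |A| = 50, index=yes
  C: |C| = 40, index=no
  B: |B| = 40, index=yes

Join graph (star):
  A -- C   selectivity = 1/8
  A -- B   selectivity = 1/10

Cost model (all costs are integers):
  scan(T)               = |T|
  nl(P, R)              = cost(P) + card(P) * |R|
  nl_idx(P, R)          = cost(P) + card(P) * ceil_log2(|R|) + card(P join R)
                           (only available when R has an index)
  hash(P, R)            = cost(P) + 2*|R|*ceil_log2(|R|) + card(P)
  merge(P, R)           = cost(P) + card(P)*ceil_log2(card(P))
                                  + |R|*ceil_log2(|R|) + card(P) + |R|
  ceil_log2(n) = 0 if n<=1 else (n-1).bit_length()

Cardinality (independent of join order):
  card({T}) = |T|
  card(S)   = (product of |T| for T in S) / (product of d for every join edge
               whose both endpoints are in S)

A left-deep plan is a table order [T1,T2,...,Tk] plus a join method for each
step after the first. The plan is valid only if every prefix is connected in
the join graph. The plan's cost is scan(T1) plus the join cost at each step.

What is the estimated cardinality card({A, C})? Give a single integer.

Tables in S: A(50), C(40)
Edges inside S: A-C(d=8)
numerator = 50 * 40 = 2000
denominator = 8 = 8
card(S) = 2000 / 8 = 250

250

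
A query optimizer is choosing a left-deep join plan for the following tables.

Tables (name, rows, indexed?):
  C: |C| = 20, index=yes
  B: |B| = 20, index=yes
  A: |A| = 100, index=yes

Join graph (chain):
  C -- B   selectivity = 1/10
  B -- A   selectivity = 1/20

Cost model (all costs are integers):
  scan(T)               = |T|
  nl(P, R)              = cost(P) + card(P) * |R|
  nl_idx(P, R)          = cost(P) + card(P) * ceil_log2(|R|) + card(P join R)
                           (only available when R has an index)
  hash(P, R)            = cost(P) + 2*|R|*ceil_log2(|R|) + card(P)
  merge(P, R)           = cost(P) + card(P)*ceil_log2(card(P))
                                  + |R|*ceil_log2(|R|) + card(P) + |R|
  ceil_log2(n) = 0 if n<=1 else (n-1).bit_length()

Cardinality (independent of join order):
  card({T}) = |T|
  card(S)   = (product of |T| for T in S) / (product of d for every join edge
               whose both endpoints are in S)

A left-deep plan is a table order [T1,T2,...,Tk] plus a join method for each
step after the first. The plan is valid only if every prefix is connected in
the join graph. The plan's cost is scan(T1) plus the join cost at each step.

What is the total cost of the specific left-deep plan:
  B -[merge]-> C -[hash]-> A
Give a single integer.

step 1: scan B: cost=20, card=20
step 2: join C via merge
    card(P join C) = 20*20/(10) = 40
    cost = 20 + 20*5 + 20*5 + 20 + 20 = 260
step 3: join A via hash
    card(P join A) = 40*100/(20) = 200
    cost = 260 + 2*100*7 + 40 = 1700

1700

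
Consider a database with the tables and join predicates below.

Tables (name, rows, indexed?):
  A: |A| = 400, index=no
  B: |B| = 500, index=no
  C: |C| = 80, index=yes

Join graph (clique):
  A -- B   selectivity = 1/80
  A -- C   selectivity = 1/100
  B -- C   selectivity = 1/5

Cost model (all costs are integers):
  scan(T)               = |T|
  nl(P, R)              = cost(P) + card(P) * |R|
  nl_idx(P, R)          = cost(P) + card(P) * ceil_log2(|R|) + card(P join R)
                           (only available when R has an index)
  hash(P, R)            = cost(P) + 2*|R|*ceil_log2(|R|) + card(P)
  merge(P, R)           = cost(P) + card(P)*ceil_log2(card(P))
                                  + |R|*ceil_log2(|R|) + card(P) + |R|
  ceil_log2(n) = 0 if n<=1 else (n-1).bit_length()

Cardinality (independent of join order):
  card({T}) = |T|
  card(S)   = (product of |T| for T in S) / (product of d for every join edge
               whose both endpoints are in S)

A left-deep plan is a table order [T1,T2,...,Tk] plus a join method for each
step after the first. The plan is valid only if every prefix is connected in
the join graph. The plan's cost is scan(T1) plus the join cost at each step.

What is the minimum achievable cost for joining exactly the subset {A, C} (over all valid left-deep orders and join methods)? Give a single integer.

1920

Selinger DP over subsets of {A,C}:
  {A}: scan cost=400, card=400
  {C}: scan cost=80, card=80
  {AC}: card=320; try (C,hash)→1920, (C,nl_idx)→3520, (A,merge)→4720, (C,merge)→5040, (A,hash)→7360, (A,nl)→32080 …(+1); best=1920 via (C,hash)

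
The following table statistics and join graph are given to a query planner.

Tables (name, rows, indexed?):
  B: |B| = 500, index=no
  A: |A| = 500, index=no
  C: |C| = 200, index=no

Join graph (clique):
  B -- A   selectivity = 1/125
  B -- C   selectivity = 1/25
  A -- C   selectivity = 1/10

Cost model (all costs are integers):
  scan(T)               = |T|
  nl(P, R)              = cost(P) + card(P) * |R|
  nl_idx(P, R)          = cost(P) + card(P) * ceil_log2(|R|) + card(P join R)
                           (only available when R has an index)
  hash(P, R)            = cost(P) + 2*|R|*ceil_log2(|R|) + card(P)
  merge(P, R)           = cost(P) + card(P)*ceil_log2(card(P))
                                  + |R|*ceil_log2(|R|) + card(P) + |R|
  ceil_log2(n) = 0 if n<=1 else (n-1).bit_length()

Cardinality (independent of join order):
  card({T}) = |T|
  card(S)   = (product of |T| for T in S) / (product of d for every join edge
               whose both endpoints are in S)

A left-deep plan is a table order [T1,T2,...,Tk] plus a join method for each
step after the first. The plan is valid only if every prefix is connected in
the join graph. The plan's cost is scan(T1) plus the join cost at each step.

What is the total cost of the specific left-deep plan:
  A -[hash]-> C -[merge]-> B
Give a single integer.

step 1: scan A: cost=500, card=500
step 2: join C via hash
    card(P join C) = 500*200/(10) = 10000
    cost = 500 + 2*200*8 + 500 = 4200
step 3: join B via merge
    card(P join B) = 10000*500/(125*25) = 1600
    cost = 4200 + 10000*14 + 500*9 + 10000 + 500 = 159200

159200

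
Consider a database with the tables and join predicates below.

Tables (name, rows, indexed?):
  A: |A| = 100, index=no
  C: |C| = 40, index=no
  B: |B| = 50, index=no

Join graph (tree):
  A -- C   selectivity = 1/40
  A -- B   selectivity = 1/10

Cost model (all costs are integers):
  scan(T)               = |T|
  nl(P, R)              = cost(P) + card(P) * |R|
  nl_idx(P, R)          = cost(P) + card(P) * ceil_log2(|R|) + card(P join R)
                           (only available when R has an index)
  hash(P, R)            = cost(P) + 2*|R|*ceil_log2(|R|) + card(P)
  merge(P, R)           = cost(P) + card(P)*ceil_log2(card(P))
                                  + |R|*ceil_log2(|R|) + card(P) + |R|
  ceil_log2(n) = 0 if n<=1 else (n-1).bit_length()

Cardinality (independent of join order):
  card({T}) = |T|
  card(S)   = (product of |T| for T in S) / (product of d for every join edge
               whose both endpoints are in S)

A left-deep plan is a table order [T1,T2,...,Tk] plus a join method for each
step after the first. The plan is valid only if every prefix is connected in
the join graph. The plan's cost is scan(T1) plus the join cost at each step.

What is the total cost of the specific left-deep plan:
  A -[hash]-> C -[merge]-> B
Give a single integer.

1830

step 1: scan A: cost=100, card=100
step 2: join C via hash
    card(P join C) = 100*40/(40) = 100
    cost = 100 + 2*40*6 + 100 = 680
step 3: join B via merge
    card(P join B) = 100*50/(10) = 500
    cost = 680 + 100*7 + 50*6 + 100 + 50 = 1830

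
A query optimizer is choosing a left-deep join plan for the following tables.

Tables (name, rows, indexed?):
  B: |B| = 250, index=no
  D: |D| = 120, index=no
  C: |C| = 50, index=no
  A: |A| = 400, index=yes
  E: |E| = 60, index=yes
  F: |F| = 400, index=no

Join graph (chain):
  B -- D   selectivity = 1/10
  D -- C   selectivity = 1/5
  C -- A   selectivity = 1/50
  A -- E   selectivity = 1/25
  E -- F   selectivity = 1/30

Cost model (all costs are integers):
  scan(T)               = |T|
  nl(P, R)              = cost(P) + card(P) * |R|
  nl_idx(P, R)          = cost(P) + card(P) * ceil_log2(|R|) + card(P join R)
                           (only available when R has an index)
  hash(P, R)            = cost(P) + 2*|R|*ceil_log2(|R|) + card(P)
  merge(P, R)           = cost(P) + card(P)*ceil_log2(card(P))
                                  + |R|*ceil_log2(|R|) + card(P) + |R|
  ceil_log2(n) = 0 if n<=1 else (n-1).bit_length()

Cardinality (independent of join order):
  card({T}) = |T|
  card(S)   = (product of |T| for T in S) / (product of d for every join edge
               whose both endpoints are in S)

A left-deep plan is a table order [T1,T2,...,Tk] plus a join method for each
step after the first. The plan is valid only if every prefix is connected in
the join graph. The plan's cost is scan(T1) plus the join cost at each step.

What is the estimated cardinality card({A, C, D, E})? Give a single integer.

Tables in S: A(400), C(50), D(120), E(60)
Edges inside S: D-C(d=5), C-A(d=50), A-E(d=25)
numerator = 400 * 50 * 120 * 60 = 144000000
denominator = 5 * 50 * 25 = 6250
card(S) = 144000000 / 6250 = 23040

23040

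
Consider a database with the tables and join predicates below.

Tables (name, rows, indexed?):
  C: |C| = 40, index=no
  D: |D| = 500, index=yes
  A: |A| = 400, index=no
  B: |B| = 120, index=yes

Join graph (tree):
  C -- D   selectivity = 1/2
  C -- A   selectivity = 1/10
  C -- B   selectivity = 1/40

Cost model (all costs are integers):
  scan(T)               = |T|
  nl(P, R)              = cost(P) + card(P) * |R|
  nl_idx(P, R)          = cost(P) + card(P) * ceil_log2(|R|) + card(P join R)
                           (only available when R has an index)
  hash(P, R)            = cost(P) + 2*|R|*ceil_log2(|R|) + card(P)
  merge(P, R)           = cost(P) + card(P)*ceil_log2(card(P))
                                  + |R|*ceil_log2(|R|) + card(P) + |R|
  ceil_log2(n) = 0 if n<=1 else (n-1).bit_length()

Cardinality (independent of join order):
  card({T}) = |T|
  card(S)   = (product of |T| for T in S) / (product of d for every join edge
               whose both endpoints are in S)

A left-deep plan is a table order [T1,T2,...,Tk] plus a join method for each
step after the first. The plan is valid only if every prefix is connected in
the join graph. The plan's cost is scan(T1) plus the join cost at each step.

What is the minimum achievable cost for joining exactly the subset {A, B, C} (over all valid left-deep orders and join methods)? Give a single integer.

4560

Selinger DP over subsets of {A,B,C}:
  {C}: scan cost=40, card=40
  {A}: scan cost=400, card=400
  {B}: scan cost=120, card=120
  {AC}: card=1600; try (C,hash)→1280, (A,merge)→4320, (C,merge)→4680, (A,hash)→7280, (A,nl)→16040, (C,nl)→16400; best=1280 via (C,hash)
  {BC}: card=120; try (B,nl_idx)→440, (C,hash)→720, (B,merge)→1280, (C,merge)→1360, (B,hash)→1760, (B,nl)→4840 …(+1); best=440 via (B,nl_idx)
  {ABC}: card=4800; try (B,hash)→4560, (A,merge)→5400, (A,hash)→7760, (B,nl_idx)→17280, (B,merge)→21440, (A,nl)→48440 …(+1); best=4560 via (B,hash)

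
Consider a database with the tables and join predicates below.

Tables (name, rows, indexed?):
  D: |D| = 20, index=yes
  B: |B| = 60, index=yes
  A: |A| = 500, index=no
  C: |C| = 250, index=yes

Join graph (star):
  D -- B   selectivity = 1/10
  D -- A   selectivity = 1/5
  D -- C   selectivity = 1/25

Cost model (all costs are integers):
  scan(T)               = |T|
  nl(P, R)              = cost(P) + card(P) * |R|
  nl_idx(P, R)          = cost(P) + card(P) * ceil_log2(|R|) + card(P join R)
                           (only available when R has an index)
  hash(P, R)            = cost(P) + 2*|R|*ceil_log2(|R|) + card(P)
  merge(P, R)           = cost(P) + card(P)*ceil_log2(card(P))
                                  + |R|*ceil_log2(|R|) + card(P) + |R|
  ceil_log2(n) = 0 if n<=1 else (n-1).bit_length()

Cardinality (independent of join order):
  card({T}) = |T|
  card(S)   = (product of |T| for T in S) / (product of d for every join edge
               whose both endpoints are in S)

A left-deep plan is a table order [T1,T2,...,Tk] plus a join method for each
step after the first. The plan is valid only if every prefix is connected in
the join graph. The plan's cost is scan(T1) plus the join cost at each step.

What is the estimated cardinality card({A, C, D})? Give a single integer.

20000

Tables in S: A(500), C(250), D(20)
Edges inside S: D-A(d=5), D-C(d=25)
numerator = 500 * 250 * 20 = 2500000
denominator = 5 * 25 = 125
card(S) = 2500000 / 125 = 20000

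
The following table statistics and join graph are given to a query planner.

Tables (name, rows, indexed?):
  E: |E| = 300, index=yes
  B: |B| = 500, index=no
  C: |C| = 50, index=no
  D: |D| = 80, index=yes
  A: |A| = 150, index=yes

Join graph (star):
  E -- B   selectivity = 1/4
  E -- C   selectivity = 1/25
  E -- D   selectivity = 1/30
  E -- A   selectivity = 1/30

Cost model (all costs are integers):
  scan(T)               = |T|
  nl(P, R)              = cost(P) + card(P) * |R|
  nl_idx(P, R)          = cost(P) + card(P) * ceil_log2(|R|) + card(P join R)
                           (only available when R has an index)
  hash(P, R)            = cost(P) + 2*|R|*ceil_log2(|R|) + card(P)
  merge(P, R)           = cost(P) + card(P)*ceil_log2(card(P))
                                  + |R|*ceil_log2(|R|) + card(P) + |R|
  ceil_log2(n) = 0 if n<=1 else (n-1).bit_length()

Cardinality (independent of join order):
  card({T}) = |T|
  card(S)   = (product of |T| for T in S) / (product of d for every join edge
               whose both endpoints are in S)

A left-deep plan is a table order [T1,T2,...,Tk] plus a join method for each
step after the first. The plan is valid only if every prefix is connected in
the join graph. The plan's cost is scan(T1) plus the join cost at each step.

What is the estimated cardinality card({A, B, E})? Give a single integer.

187500

Tables in S: A(150), B(500), E(300)
Edges inside S: E-B(d=4), E-A(d=30)
numerator = 150 * 500 * 300 = 22500000
denominator = 4 * 30 = 120
card(S) = 22500000 / 120 = 187500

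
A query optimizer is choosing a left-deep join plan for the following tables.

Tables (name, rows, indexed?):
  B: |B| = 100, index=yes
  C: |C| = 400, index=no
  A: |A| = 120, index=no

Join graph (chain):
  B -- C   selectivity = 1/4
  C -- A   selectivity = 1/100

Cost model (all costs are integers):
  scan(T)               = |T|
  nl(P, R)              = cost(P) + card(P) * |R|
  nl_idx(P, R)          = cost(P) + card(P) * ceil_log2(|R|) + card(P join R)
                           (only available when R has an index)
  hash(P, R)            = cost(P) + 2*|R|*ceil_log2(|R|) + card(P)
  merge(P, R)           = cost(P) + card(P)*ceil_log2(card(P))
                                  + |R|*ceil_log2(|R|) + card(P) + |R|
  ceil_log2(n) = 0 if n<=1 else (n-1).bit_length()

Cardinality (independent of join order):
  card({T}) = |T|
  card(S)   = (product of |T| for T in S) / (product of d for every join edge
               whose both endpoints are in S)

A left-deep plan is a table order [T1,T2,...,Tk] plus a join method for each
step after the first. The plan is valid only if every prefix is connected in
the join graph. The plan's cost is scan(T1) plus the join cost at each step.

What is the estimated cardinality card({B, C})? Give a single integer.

Tables in S: B(100), C(400)
Edges inside S: B-C(d=4)
numerator = 100 * 400 = 40000
denominator = 4 = 4
card(S) = 40000 / 4 = 10000

10000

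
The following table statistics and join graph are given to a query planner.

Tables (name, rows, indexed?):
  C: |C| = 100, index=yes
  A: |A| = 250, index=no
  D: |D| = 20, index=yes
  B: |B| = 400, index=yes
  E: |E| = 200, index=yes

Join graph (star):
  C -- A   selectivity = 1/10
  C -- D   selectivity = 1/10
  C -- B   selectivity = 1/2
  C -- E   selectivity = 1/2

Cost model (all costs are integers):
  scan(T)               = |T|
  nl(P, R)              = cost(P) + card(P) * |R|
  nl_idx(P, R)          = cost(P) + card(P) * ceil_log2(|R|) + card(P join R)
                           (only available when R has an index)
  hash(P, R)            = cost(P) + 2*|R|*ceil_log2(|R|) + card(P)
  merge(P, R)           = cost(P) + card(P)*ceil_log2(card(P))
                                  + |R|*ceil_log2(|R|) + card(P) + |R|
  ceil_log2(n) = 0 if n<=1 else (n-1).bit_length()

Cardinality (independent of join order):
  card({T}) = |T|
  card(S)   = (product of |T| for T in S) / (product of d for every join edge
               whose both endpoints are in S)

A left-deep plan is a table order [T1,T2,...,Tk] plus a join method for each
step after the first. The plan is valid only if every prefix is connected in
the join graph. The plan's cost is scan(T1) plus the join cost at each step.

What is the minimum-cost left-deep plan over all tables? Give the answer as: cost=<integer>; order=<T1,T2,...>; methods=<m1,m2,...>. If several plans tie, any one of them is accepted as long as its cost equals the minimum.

cost=519810; order=D,C,A,E,B; methods=nl_idx,merge,hash,hash

Selinger DP (subsets sized 1..n):
  {C}: scan cost=100, card=100
  {A}: scan cost=250, card=250
  {D}: scan cost=20, card=20
  {B}: scan cost=400, card=400
  {E}: scan cost=200, card=200
  {AC}: card=2500; try (C,hash)→1900, (A,merge)→3150, (C,merge)→3300, (A,hash)→4200, (C,nl_idx)→4500, (A,nl)→25100 …(+1); best=1900 via (C,hash)
  {CD}: card=200; try (C,nl_idx)→360, (D,hash)→400, (D,nl_idx)→800, (C,merge)→940, (D,merge)→1020, (C,hash)→1440 …(+2); best=360 via (C,nl_idx)
  {BC}: card=20000; try (C,hash)→2200, (B,merge)→4900, (C,merge)→5200, (B,hash)→7400, (B,nl_idx)→21000, (C,nl_idx)→23200 …(+2); best=2200 via (C,hash)
  {CE}: card=10000; try (C,hash)→1800, (E,merge)→2700, (C,merge)→2800, (E,hash)→3400, (E,nl_idx)→10900, (C,nl_idx)→11600 …(+2); best=1800 via (C,hash)
  {ACD}: card=5000; try (A,merge)→4410, (A,hash)→4560, (D,hash)→4600, (D,nl_idx)→19400, (D,merge)→34520, (A,nl)→50360 …(+1); best=4410 via (A,merge)
  {ABC}: card=500000; try (B,hash)→11600, (A,hash)→26200, (B,merge)→38400, (A,merge)→324450, (B,nl_idx)→524400, (B,nl)→1001900 …(+1); best=11600 via (B,hash)
  {ACE}: card=250000; try (E,hash)→7600, (A,hash)→15800, (E,merge)→36200, (A,merge)→154050, (E,nl_idx)→271900, (E,nl)→501900 …(+1); best=7600 via (E,hash)
  {BCD}: card=40000; try (B,merge)→6160, (B,hash)→7760, (D,hash)→22400, (B,nl_idx)→42160, (B,nl)→80360, (D,nl_idx)→142200 …(+2); best=6160 via (B,merge)
  {CDE}: card=20000; try (E,hash)→3760, (E,merge)→3960, (D,hash)→12000, (E,nl_idx)→21960, (E,nl)→40360, (D,nl_idx)→71800 …(+2); best=3760 via (E,hash)
  {BCE}: card=2000000; try (B,hash)→19000, (E,hash)→25400, (B,merge)→155800, (E,merge)→324000, (B,nl_idx)→2091800, (E,nl_idx)→2162200 …(+2); best=19000 via (B,hash)
  {ABCD}: card=1000000; try (B,hash)→16610, (A,hash)→50160, (B,merge)→78410, (D,hash)→511800, (A,merge)→688410, (B,nl_idx)→1049410 …(+5); best=16610 via (B,hash)
  {ACDE}: card=500000; try (E,hash)→12610, (A,hash)→27760, (E,merge)→76210, (D,hash)→257800, (A,merge)→326010, (E,nl_idx)→544410 …(+5); best=12610 via (E,hash)
  {ABCE}: card=50000000; try (B,hash)→264800, (E,hash)→514800, (A,hash)→2023000, (B,merge)→4761600, (E,merge)→10013400, (A,merge)→44021250 …(+5); best=264800 via (B,hash)
  {BCDE}: card=4000000; try (B,hash)→30960, (E,hash)→49360, (B,merge)→327760, (E,merge)→687960, (D,hash)→2019200, (B,nl_idx)→4183760 …(+6); best=30960 via (B,hash)
  {ABCDE}: card=100000000; try (B,hash)→519810, (E,hash)→1019810, (A,hash)→4034960, (B,merge)→10016610, (E,merge)→21018410, (D,hash)→50265000 …(+9); best=519810 via (B,hash)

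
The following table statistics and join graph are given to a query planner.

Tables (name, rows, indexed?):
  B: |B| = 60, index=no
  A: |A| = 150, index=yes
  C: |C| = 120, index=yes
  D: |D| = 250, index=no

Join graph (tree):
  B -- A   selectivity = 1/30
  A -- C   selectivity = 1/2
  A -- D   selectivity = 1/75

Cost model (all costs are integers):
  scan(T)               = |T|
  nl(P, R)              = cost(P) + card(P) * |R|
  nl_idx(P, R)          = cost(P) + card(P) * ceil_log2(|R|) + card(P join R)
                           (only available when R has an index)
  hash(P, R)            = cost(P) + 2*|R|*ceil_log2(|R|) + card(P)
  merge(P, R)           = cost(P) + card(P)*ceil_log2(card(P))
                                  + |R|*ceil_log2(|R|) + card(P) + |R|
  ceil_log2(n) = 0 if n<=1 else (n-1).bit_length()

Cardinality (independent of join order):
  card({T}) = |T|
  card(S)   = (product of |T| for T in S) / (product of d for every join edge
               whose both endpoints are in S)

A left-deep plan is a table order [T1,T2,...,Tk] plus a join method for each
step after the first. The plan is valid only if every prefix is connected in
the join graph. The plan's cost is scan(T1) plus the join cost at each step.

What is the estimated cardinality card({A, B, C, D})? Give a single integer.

60000

Tables in S: A(150), B(60), C(120), D(250)
Edges inside S: B-A(d=30), A-C(d=2), A-D(d=75)
numerator = 150 * 60 * 120 * 250 = 270000000
denominator = 30 * 2 * 75 = 4500
card(S) = 270000000 / 4500 = 60000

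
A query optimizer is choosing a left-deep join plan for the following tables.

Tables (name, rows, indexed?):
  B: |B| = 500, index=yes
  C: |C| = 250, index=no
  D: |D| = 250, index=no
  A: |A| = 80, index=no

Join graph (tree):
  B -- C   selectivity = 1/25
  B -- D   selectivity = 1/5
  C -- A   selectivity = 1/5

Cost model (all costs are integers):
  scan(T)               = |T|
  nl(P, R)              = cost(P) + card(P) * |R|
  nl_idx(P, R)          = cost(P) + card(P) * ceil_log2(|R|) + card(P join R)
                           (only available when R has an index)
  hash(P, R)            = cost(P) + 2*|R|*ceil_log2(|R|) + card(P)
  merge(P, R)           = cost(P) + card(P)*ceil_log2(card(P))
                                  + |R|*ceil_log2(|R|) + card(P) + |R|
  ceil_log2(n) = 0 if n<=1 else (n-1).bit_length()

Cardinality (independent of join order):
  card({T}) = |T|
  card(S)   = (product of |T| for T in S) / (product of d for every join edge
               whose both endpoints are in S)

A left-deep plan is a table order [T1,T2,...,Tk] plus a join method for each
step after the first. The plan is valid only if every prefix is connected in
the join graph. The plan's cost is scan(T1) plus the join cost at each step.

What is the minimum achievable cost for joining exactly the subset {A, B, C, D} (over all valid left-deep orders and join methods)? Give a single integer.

95120

Selinger DP over subsets of {A,B,C,D}:
  {B}: scan cost=500, card=500
  {C}: scan cost=250, card=250
  {D}: scan cost=250, card=250
  {A}: scan cost=80, card=80
  {BC}: card=5000; try (C,hash)→5000, (B,merge)→7500, (B,nl_idx)→7500, (C,merge)→7750, (B,hash)→9500, (B,nl)→125250 …(+1); best=5000 via (C,hash)
  {BD}: card=25000; try (D,hash)→5000, (B,merge)→7500, (D,merge)→7750, (B,hash)→9500, (B,nl_idx)→27500, (B,nl)→125250 …(+1); best=5000 via (D,hash)
  {AC}: card=4000; try (A,hash)→1620, (C,merge)→2970, (A,merge)→3140, (C,hash)→4160, (C,nl)→20080, (A,nl)→20250; best=1620 via (A,hash)
  {BCD}: card=250000; try (D,hash)→14000, (C,hash)→34000, (D,merge)→77250, (C,merge)→407250, (D,nl)→1255000, (C,nl)→6255000; best=14000 via (D,hash)
  {ABC}: card=80000; try (A,hash)→11120, (B,hash)→14620, (B,merge)→58620, (A,merge)→75640, (B,nl_idx)→117620, (A,nl)→405000 …(+1); best=11120 via (A,hash)
  {ABCD}: card=4000000; try (D,hash)→95120, (A,hash)→265120, (D,merge)→1453370, (A,merge)→4764640, (D,nl)→20011120, (A,nl)→20014000; best=95120 via (D,hash)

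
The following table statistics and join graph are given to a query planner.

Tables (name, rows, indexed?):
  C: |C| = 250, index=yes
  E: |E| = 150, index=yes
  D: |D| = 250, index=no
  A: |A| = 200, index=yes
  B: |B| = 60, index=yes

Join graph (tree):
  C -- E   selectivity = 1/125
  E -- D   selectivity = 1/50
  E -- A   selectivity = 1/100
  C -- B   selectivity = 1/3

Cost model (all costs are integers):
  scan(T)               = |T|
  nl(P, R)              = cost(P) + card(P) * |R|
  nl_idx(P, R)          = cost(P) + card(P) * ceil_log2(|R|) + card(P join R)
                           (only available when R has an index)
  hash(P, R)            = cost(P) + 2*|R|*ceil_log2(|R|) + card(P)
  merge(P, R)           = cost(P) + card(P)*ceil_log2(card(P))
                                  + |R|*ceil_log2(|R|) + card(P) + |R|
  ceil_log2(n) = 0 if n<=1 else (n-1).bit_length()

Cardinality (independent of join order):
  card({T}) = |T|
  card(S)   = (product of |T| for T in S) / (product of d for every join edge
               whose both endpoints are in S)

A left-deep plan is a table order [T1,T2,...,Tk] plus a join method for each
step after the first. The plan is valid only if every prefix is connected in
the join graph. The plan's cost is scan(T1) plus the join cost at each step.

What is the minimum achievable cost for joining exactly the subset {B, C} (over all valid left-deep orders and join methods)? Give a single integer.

Selinger DP over subsets of {B,C}:
  {C}: scan cost=250, card=250
  {B}: scan cost=60, card=60
  {BC}: card=5000; try (B,hash)→1220, (C,merge)→2730, (B,merge)→2920, (C,hash)→4120, (C,nl_idx)→5540, (B,nl_idx)→6750 …(+2); best=1220 via (B,hash)

1220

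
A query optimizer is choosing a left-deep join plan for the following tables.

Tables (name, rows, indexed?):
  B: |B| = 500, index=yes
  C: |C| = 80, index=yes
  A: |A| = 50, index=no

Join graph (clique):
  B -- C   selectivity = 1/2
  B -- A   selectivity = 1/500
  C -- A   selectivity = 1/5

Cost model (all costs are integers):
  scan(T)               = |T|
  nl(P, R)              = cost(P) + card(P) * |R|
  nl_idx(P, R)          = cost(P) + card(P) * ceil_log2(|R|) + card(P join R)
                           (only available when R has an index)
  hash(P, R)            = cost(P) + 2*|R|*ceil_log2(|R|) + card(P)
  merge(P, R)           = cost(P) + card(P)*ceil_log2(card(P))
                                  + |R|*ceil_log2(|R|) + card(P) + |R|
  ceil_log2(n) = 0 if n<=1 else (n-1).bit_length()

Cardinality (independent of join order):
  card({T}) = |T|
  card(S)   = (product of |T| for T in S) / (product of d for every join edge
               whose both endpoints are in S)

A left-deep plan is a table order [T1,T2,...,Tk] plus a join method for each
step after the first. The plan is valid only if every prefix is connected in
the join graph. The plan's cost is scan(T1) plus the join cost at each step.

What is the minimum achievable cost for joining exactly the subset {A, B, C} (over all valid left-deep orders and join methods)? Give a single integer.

1300

Selinger DP over subsets of {A,B,C}:
  {B}: scan cost=500, card=500
  {C}: scan cost=80, card=80
  {A}: scan cost=50, card=50
  {BC}: card=20000; try (C,hash)→2120, (B,merge)→5720, (C,merge)→6140, (B,hash)→9160, (B,nl_idx)→20800, (C,nl_idx)→24000 …(+2); best=2120 via (C,hash)
  {AB}: card=50; try (B,nl_idx)→550, (A,hash)→1600, (B,merge)→5400, (A,merge)→5850, (B,hash)→9100, (B,nl)→25050 …(+1); best=550 via (B,nl_idx)
  {AC}: card=800; try (A,hash)→760, (C,merge)→1040, (A,merge)→1070, (C,nl_idx)→1200, (C,hash)→1220, (C,nl)→4050 …(+1); best=760 via (A,hash)
  {ABC}: card=400; try (C,nl_idx)→1300, (C,merge)→1540, (C,hash)→1720, (C,nl)→4550, (B,nl_idx)→8360, (B,hash)→10560 …(+5); best=1300 via (C,nl_idx)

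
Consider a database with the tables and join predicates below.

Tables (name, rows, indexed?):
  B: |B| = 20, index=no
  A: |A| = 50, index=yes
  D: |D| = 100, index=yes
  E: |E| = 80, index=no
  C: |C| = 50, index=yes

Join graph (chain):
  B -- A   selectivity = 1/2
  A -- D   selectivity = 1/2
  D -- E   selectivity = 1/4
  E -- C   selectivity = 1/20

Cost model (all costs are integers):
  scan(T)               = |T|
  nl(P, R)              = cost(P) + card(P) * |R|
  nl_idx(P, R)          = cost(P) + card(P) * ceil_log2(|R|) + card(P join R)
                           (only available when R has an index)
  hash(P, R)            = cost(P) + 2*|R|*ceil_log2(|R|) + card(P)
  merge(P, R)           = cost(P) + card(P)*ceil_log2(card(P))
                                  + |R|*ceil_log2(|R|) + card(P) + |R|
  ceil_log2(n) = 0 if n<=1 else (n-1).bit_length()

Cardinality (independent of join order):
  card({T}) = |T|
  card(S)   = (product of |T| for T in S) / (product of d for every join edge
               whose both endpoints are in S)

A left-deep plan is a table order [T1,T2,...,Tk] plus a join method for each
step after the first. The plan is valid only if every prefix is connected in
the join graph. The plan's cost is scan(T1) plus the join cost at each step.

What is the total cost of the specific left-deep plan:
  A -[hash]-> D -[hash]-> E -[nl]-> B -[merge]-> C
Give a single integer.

step 1: scan A: cost=50, card=50
step 2: join D via hash
    card(P join D) = 50*100/(2) = 2500
    cost = 50 + 2*100*7 + 50 = 1500
step 3: join E via hash
    card(P join E) = 2500*80/(4) = 50000
    cost = 1500 + 2*80*7 + 2500 = 5120
step 4: join B via nl
    card(P join B) = 50000*20/(2) = 500000
    cost = 5120 + 50000*20 = 1005120
step 5: join C via merge
    card(P join C) = 500000*50/(20) = 1250000
    cost = 1005120 + 500000*19 + 50*6 + 500000 + 50 = 11005470

11005470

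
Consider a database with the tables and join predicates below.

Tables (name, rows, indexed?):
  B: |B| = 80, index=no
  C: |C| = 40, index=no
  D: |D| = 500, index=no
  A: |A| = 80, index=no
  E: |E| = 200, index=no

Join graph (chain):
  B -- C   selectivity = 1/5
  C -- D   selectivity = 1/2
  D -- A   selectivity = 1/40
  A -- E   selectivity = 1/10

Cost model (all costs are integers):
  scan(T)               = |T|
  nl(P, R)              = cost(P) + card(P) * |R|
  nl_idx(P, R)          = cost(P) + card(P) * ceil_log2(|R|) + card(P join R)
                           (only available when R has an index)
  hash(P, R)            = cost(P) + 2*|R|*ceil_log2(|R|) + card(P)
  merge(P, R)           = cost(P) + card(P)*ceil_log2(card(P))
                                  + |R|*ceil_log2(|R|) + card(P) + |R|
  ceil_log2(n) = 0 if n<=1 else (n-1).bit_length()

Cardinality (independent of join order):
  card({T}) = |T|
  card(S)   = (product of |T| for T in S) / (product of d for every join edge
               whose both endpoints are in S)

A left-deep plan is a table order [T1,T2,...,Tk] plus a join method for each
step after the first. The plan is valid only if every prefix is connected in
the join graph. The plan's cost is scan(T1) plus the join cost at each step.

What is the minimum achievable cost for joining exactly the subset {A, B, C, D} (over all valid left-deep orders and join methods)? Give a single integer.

24720

Selinger DP over subsets of {A,B,C,D}:
  {B}: scan cost=80, card=80
  {C}: scan cost=40, card=40
  {D}: scan cost=500, card=500
  {A}: scan cost=80, card=80
  {BC}: card=640; try (C,hash)→640, (B,merge)→960, (C,merge)→1000, (B,hash)→1200, (B,nl)→3240, (C,nl)→3280; best=640 via (C,hash)
  {CD}: card=10000; try (C,hash)→1480, (D,merge)→5320, (C,merge)→5780, (D,hash)→9080, (D,nl)→20040, (C,nl)→20500; best=1480 via (C,hash)
  {AD}: card=1000; try (A,hash)→2120, (D,merge)→5720, (A,merge)→6140, (D,hash)→9160, (D,nl)→40080, (A,nl)→40500; best=2120 via (A,hash)
  {BCD}: card=160000; try (D,hash)→10280, (B,hash)→12600, (D,merge)→12680, (B,merge)→152120, (D,nl)→320640, (B,nl)→801480; best=10280 via (D,hash)
  {ACD}: card=20000; try (C,hash)→3600, (A,hash)→12600, (C,merge)→13400, (C,nl)→42120, (A,merge)→152120, (A,nl)→801480; best=3600 via (C,hash)
  {ABCD}: card=320000; try (B,hash)→24720, (A,hash)→171400, (B,merge)→324240, (B,nl)→1603600, (A,merge)→3050920, (A,nl)→12810280; best=24720 via (B,hash)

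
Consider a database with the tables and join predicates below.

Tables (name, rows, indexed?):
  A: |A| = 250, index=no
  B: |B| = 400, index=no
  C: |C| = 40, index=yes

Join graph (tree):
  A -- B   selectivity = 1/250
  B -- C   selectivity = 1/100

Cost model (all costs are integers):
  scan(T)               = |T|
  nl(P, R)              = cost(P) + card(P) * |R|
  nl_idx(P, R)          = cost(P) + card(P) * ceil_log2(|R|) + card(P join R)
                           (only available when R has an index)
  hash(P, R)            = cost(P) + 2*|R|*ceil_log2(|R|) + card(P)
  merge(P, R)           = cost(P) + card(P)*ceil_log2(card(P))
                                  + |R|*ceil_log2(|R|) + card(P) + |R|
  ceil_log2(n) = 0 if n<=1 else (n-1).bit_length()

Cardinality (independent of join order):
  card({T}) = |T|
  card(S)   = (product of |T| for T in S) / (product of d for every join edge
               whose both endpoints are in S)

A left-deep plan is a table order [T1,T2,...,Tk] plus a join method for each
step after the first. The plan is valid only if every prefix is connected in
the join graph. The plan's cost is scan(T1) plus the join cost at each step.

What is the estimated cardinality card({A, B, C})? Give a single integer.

Tables in S: A(250), B(400), C(40)
Edges inside S: A-B(d=250), B-C(d=100)
numerator = 250 * 400 * 40 = 4000000
denominator = 250 * 100 = 25000
card(S) = 4000000 / 25000 = 160

160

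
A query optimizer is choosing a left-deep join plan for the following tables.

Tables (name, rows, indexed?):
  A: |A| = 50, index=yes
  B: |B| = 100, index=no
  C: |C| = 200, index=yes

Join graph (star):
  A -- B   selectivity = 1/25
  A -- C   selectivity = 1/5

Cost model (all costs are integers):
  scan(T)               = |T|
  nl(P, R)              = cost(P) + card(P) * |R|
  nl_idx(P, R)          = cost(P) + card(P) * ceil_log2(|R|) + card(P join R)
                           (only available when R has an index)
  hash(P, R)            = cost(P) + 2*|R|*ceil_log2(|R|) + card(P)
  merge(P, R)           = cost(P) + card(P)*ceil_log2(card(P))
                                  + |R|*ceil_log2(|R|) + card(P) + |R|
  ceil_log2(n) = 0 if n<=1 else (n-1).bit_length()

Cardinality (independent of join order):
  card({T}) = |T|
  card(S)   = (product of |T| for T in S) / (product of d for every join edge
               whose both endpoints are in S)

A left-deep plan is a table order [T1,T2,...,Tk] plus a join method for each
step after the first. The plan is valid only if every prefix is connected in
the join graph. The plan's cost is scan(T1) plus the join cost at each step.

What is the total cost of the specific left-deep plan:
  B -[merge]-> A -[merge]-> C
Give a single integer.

4850

step 1: scan B: cost=100, card=100
step 2: join A via merge
    card(P join A) = 100*50/(25) = 200
    cost = 100 + 100*7 + 50*6 + 100 + 50 = 1250
step 3: join C via merge
    card(P join C) = 200*200/(5) = 8000
    cost = 1250 + 200*8 + 200*8 + 200 + 200 = 4850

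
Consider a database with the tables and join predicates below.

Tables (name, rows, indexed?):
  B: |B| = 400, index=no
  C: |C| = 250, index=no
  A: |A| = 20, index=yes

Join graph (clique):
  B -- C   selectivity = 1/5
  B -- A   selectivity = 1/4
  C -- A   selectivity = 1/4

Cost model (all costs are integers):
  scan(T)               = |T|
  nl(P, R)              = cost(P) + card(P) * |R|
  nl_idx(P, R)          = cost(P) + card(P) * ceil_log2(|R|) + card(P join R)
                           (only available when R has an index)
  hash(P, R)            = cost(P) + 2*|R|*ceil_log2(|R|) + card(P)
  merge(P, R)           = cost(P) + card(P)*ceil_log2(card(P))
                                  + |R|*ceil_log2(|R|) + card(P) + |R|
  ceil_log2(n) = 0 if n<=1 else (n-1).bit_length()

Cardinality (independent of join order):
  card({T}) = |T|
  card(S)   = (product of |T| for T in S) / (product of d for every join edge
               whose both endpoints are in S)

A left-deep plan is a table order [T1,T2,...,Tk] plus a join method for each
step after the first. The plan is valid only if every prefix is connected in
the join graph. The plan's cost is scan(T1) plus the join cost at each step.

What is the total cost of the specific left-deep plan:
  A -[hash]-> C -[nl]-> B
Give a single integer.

step 1: scan A: cost=20, card=20
step 2: join C via hash
    card(P join C) = 20*250/(4) = 1250
    cost = 20 + 2*250*8 + 20 = 4040
step 3: join B via nl
    card(P join B) = 1250*400/(5*4) = 25000
    cost = 4040 + 1250*400 = 504040

504040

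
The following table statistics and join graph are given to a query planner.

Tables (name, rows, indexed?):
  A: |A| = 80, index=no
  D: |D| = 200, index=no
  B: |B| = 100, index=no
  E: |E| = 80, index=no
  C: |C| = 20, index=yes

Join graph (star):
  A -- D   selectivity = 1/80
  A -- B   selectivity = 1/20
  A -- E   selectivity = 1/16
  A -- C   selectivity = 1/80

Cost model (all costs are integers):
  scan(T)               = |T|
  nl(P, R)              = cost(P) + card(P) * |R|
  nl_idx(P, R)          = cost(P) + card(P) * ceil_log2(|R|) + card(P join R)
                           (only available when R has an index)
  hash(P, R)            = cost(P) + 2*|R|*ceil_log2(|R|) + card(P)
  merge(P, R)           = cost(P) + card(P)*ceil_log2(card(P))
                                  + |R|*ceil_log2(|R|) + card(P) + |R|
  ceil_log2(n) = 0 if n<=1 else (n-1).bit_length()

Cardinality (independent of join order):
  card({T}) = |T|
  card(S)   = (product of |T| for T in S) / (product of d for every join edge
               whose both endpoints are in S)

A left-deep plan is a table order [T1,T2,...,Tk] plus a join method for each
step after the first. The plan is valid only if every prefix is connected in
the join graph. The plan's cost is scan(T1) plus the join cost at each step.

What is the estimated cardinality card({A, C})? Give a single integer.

Tables in S: A(80), C(20)
Edges inside S: A-C(d=80)
numerator = 80 * 20 = 1600
denominator = 80 = 80
card(S) = 1600 / 80 = 20

20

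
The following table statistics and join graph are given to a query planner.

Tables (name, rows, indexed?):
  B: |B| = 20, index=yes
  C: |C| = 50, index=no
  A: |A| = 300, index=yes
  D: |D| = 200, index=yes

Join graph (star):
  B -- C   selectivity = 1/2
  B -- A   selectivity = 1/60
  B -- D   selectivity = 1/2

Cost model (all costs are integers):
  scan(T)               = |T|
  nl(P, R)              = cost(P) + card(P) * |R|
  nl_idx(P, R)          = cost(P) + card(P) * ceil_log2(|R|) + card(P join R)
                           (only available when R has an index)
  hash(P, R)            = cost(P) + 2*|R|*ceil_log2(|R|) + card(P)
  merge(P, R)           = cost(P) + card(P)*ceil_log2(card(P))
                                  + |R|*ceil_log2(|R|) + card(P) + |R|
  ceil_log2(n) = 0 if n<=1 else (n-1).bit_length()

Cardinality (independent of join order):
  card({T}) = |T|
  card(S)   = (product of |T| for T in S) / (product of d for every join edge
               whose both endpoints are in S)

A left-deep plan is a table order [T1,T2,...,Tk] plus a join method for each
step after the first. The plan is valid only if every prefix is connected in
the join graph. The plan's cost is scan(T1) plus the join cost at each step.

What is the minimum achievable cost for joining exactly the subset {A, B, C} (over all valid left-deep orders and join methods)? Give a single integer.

Selinger DP over subsets of {A,B,C}:
  {B}: scan cost=20, card=20
  {C}: scan cost=50, card=50
  {A}: scan cost=300, card=300
  {BC}: card=500; try (B,hash)→300, (C,merge)→490, (B,merge)→520, (C,hash)→640, (B,nl_idx)→800, (C,nl)→1020 …(+1); best=300 via (B,hash)
  {AB}: card=100; try (A,nl_idx)→300, (B,hash)→800, (B,nl_idx)→1900, (A,merge)→3140, (B,merge)→3420, (A,hash)→5440 …(+2); best=300 via (A,nl_idx)
  {ABC}: card=2500; try (C,hash)→1000, (C,merge)→1450, (C,nl)→5300, (A,hash)→6200, (A,nl_idx)→7300, (A,merge)→8300 …(+1); best=1000 via (C,hash)

1000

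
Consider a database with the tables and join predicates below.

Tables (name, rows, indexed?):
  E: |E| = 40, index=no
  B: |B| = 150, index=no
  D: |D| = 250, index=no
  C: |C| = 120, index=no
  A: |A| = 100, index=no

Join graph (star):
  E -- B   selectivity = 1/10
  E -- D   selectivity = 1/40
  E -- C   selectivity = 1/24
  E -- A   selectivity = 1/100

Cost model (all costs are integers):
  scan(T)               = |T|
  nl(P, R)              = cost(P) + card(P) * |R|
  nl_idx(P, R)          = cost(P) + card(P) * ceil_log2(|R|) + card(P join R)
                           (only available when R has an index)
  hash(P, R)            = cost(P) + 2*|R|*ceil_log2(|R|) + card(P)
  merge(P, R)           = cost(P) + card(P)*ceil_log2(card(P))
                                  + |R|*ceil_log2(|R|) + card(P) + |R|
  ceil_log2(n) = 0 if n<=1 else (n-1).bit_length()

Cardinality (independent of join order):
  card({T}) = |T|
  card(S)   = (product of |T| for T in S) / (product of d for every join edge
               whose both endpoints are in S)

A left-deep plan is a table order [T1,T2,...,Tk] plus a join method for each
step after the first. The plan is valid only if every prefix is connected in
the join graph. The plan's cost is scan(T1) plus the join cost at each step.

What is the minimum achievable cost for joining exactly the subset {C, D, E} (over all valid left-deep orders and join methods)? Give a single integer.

2910

Selinger DP over subsets of {C,D,E}:
  {E}: scan cost=40, card=40
  {D}: scan cost=250, card=250
  {C}: scan cost=120, card=120
  {DE}: card=250; try (E,hash)→980, (D,merge)→2570, (E,merge)→2780, (D,hash)→4080, (D,nl)→10040, (E,nl)→10250; best=980 via (E,hash)
  {CE}: card=200; try (E,hash)→720, (C,merge)→1280, (E,merge)→1360, (C,hash)→1760, (C,nl)→4840, (E,nl)→4920; best=720 via (E,hash)
  {CDE}: card=1250; try (C,hash)→2910, (C,merge)→4190, (D,merge)→4770, (D,hash)→4920, (C,nl)→30980, (D,nl)→50720; best=2910 via (C,hash)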